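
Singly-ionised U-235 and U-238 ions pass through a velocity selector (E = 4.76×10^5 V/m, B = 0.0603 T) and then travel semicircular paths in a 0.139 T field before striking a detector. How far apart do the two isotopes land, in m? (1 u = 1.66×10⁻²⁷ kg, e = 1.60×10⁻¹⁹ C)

Both emerge at v = E/B₁ = 7.89×10^6 m/s.
r = mv/(qB₂), so r₁ = 138.46 m and r₂ = 140.23 m, giving Δr = 1.77 m.
After a semicircle each ion lands a diameter 2r from the entry slit, so the separation is 2Δr = 3.54 m.

Δd ≈ 3.54 m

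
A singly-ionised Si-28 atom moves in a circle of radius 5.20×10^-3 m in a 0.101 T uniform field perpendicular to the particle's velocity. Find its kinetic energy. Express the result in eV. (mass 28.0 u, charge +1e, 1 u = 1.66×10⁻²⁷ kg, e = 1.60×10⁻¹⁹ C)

v = qBr/m = (1×1.60×10^-19)(0.101)(5.20×10^-3) / (4.65×10^-26) = 1810 m/s.
K = ½mv² = 0.5·(4.65×10^-26)·(1810)² = 7.60×10^-20 J = 0.475 eV.

K ≈ 0.475 eV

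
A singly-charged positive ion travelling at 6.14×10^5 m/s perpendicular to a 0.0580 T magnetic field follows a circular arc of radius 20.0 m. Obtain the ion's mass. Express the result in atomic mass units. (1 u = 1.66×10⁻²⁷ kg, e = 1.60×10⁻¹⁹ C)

qvB = mv²/r ⇒ m = qBr/v.
m = (1×1.60×10^-19)(0.0580)(20.0) / (6.14×10^5) = 3.02×10^-25 kg = 182 u.

m ≈ 182 u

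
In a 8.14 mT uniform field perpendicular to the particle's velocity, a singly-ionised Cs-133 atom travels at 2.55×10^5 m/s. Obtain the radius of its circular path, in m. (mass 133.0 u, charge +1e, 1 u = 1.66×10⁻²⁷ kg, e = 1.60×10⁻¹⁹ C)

The magnetic force provides the centripetal force: qvB = mv²/r, so r = mv/(qB).
r = (2.21×10^-25 kg)(2.55×10^5 m/s) / [(1×1.60×10^-19 C)(8.14×10^-3 T)] = 43.2 m.

r ≈ 43.2 m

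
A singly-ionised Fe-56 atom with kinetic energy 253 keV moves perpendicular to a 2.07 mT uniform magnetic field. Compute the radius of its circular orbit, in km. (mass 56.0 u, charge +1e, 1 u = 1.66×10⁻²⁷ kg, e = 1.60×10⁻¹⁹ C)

r ≈ 0.262 km

Convert the energy: K = 253 keV = 4.05×10^-14 J.
v = √(2K/m) = √(2·4.05×10^-14/9.30×10^-26) = 9.33×10^5 m/s.
r = mv/(qB) = (9.30×10^-26)(9.33×10^5) / [(1×1.60×10^-19)(2.07×10^-3)] = 262 m.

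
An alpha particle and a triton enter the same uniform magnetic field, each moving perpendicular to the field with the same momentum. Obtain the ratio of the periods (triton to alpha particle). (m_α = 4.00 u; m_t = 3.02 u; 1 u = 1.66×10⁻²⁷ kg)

T = 2πm/(qB) is independent of speed, so T₂/T₁ = (m₂/q₂)/(m₁/q₁).
T_{triton}/T_{alpha particle} = (5.01×10^-27/1e) / (6.64×10^-27/2e) = 1.51.

ratio ≈ 1.51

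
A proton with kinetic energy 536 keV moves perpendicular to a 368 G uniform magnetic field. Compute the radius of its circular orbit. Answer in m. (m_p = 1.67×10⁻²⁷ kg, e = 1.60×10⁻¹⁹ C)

Convert the energy: K = 536 keV = 8.58×10^-14 J.
v = √(2K/m) = √(2·8.58×10^-14/1.67×10^-27) = 1.01×10^7 m/s.
r = mv/(qB) = (1.67×10^-27)(1.01×10^7) / [(1×1.60×10^-19)(0.0368)] = 2.87 m.

r ≈ 2.87 m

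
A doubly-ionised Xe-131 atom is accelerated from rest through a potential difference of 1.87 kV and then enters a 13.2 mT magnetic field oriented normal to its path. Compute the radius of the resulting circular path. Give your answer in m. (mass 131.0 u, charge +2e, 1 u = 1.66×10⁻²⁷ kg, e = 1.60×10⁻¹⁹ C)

r ≈ 3.82 m

The kinetic energy gained is K = qV = (2×1.60×10^-19)(1870) = 5.98×10^-16 J.
v = √(2K/m) = 7.42×10^4 m/s.
r = mv/(qB) = (2.17×10^-25)(7.42×10^4) / [(2×1.60×10^-19)(0.0132)] = 3.82 m.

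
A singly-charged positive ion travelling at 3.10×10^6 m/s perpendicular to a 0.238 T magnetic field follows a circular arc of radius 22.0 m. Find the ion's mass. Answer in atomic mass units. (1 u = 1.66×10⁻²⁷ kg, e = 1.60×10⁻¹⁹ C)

m ≈ 163 u

qvB = mv²/r ⇒ m = qBr/v.
m = (1×1.60×10^-19)(0.238)(22.0) / (3.10×10^6) = 2.70×10^-25 kg = 163 u.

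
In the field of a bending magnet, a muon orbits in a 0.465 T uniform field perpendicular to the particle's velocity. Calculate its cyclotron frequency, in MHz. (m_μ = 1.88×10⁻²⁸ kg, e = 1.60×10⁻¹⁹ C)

f = qB/(2πm) = (1×1.60×10^-19)(0.465) / [2π(1.88×10^-28)] = 6.30×10^7 Hz.

f ≈ 63.0 MHz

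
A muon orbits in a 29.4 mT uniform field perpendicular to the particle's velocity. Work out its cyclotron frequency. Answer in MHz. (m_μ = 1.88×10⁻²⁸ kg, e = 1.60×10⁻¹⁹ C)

f = qB/(2πm) = (1×1.60×10^-19)(0.0294) / [2π(1.88×10^-28)] = 3.98×10^6 Hz.

f ≈ 3.98 MHz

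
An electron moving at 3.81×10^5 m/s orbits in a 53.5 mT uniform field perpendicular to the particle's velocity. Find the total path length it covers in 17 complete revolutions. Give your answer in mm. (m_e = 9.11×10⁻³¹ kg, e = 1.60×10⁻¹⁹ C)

L ≈ 4.33 mm

r = mv/(qB) = 4.05×10^-5 m, so one revolution covers 2πr = 2.55×10^-4 m.
In 17 revolutions: L = 17·2πr = 4.33×10^-3 m.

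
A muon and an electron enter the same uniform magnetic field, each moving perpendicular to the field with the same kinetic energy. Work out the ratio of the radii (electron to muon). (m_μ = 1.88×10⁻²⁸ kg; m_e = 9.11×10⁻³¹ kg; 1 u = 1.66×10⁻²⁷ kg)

r = √(2mK)/(qB) ⇒ at equal K, r ∝ √m/q.
r_{electron}/r_{muon} = 0.0696.

ratio ≈ 0.0696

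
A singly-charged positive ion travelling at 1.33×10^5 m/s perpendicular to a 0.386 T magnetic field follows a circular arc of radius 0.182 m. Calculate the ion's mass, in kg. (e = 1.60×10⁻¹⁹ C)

qvB = mv²/r ⇒ m = qBr/v.
m = (1×1.60×10^-19)(0.386)(0.182) / (1.33×10^5) = 8.45×10^-26 kg.

m ≈ 8.45×10^-26 kg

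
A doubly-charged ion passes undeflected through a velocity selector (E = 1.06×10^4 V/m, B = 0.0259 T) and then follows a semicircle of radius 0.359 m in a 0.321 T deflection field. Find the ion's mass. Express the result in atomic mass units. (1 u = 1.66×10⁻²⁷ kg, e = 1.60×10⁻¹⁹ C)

v = E/B₁ = 4.09×10^5 m/s.
From r = mv/(qB₂), m = qB₂r/v = (2×1.60×10^-19)(0.321)(0.359) / (4.09×10^5) = 9.01×10^-26 kg.
In atomic mass units: m = 9.01×10^-26 / 1.66×10^-27 = 54.3 u.

m ≈ 54.3 u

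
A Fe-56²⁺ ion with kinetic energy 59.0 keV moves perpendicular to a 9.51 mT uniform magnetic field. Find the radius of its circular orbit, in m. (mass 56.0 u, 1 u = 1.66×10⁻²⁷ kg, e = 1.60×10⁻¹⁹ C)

Convert the energy: K = 59.0 keV = 9.44×10^-15 J.
v = √(2K/m) = √(2·9.44×10^-15/9.30×10^-26) = 4.51×10^5 m/s.
r = mv/(qB) = (9.30×10^-26)(4.51×10^5) / [(2×1.60×10^-19)(9.51×10^-3)] = 13.8 m.

r ≈ 13.8 m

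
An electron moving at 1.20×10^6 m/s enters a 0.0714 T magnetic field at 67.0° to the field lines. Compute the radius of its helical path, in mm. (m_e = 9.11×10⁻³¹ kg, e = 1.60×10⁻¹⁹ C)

r ≈ 0.0881 mm

Only the perpendicular component v⊥ = v sin67.0° = 1.10×10^6 m/s is bent by the field.
r = m v⊥ /(qB) = (9.11×10^-31)(1.10×10^6) / [(1×1.60×10^-19)(0.0714)] = 8.81×10^-5 m.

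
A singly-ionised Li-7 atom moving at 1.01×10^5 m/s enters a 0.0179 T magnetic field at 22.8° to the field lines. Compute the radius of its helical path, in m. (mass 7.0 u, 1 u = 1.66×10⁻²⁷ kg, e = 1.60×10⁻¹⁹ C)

r ≈ 0.159 m

Only the perpendicular component v⊥ = v sin22.8° = 3.91×10^4 m/s is bent by the field.
r = m v⊥ /(qB) = (1.16×10^-26)(3.91×10^4) / [(1×1.60×10^-19)(0.0179)] = 0.159 m.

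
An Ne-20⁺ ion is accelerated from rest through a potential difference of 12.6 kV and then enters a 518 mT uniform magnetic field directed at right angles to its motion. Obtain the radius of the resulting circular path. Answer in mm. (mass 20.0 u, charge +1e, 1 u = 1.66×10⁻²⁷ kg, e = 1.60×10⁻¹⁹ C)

r ≈ 140 mm

The kinetic energy gained is K = qV = (1×1.60×10^-19)(1.26×10^4) = 2.02×10^-15 J.
v = √(2K/m) = 3.48×10^5 m/s.
r = mv/(qB) = (3.32×10^-26)(3.48×10^5) / [(1×1.60×10^-19)(0.518)] = 0.140 m.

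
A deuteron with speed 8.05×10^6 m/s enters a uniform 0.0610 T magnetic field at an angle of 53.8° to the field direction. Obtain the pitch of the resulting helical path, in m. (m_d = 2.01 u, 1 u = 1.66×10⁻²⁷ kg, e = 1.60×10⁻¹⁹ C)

pitch ≈ 10.2 m

The velocity component along B is v∥ = v cos53.8° = 4.75×10^6 m/s.
The cyclotron period T = 2πm/(qB) = 2.15×10^-6 s is set by m, q, B alone.
Pitch = v∥·T = (4.75×10^6)(2.15×10^-6) = 10.2 m.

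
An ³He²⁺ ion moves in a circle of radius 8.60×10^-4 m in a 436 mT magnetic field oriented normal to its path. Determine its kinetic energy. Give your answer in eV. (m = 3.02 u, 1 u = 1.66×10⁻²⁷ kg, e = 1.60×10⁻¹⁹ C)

K ≈ 8.97 eV

v = qBr/m = (2×1.60×10^-19)(0.436)(8.60×10^-4) / (5.01×10^-27) = 2.39×10^4 m/s.
K = ½mv² = 0.5·(5.01×10^-27)·(2.39×10^4)² = 1.44×10^-18 J = 8.97 eV.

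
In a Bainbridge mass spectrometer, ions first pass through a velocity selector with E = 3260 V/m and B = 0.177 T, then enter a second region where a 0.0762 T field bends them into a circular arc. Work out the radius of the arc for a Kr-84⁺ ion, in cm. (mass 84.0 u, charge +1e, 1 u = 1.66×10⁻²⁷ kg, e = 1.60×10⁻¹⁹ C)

r ≈ 21.1 cm

The selector passes v = E/B = 3260/0.177 = 1.84×10^4 m/s.
In the deflection region, r = mv/(qB₂) = (1.39×10^-25)(1.84×10^4) / [(1×1.60×10^-19)(0.0762)] = 0.211 m.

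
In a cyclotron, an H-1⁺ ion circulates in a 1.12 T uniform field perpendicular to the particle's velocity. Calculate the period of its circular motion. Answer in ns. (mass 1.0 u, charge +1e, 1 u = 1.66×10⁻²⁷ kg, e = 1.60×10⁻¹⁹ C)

T ≈ 58.2 ns

The cyclotron period is independent of speed: T = 2πm/(qB).
T = 2π(1.66×10^-27) / [(1×1.60×10^-19)(1.12)] = 5.82×10^-8 s.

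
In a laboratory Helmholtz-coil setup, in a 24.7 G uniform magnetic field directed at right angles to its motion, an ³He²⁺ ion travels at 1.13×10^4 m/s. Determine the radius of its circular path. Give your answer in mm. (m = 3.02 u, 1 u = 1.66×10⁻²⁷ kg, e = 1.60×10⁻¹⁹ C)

r ≈ 71.7 mm

The magnetic force provides the centripetal force: qvB = mv²/r, so r = mv/(qB).
r = (5.01×10^-27 kg)(1.13×10^4 m/s) / [(2×1.60×10^-19 C)(2.47×10^-3 T)] = 0.0717 m.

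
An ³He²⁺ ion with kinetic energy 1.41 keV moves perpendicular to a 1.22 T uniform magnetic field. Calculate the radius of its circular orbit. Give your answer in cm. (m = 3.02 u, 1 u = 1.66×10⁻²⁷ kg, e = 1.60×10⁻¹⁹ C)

r ≈ 0.385 cm

Convert the energy: K = 1.41 keV = 2.26×10^-16 J.
v = √(2K/m) = √(2·2.26×10^-16/5.01×10^-27) = 3.00×10^5 m/s.
r = mv/(qB) = (5.01×10^-27)(3.00×10^5) / [(2×1.60×10^-19)(1.22)] = 3.85×10^-3 m.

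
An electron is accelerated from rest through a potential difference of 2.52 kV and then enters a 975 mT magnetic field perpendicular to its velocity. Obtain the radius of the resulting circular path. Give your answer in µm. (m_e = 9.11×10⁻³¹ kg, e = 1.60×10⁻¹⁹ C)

r ≈ 174 µm

The kinetic energy gained is K = qV = (1×1.60×10^-19)(2520) = 4.03×10^-16 J.
v = √(2K/m) = 2.98×10^7 m/s.
r = mv/(qB) = (9.11×10^-31)(2.98×10^7) / [(1×1.60×10^-19)(0.975)] = 1.74×10^-4 m.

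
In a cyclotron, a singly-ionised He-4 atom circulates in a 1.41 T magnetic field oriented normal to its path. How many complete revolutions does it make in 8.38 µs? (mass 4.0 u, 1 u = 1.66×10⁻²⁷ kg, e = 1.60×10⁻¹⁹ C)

N = 45

T = 2πm/(qB) = 2π(6.64×10^-27) / [(1×1.60×10^-19)(1.41)] = 1.8493×10^-7 s.
N = t/T = 8.38×10^-6 / 1.8493×10^-7 ≈ 45.31, so 45 complete revolutions.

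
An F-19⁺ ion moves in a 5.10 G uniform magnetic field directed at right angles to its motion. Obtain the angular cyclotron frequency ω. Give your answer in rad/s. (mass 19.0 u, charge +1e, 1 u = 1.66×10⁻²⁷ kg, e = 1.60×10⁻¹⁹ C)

ω ≈ 2590 rad/s

ω = qB/m = (1×1.60×10^-19)(5.10×10^-4) / (3.15×10^-26) = 2590 rad/s.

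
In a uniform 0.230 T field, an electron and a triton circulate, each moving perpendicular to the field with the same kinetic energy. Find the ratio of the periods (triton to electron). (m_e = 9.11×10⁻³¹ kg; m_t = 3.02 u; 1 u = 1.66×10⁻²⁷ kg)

ratio ≈ 5500

T = 2πm/(qB) is independent of speed, so T₂/T₁ = (m₂/q₂)/(m₁/q₁).
T_{triton}/T_{electron} = (5.01×10^-27/1e) / (9.11×10^-31/1e) = 5500.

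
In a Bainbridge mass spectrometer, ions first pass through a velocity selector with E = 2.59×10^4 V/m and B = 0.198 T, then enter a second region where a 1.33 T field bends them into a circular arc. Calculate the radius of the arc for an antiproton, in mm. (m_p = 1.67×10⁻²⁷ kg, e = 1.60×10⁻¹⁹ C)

The selector passes v = E/B = 2.59×10^4/0.198 = 1.31×10^5 m/s.
In the deflection region, r = mv/(qB₂) = (1.67×10^-27)(1.31×10^5) / [(1×1.60×10^-19)(1.33)] = 1.03×10^-3 m.

r ≈ 1.03 mm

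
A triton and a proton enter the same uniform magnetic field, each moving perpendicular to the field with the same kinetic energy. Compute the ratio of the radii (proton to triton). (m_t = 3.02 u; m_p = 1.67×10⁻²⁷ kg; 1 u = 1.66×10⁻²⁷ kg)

r = √(2mK)/(qB) ⇒ at equal K, r ∝ √m/q.
r_{proton}/r_{triton} = 0.577.

ratio ≈ 0.577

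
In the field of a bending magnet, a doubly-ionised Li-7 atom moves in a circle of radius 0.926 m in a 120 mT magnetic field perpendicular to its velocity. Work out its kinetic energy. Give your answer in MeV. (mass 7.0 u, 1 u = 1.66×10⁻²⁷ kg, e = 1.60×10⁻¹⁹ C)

K ≈ 0.340 MeV

v = qBr/m = (2×1.60×10^-19)(0.120)(0.926) / (1.16×10^-26) = 3.06×10^6 m/s.
K = ½mv² = 0.5·(1.16×10^-26)·(3.06×10^6)² = 5.44×10^-14 J = 0.340 MeV.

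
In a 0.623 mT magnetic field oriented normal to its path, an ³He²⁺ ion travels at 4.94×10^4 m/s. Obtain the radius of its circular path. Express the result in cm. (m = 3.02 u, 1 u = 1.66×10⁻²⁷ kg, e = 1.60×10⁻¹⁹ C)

The magnetic force provides the centripetal force: qvB = mv²/r, so r = mv/(qB).
r = (5.01×10^-27 kg)(4.94×10^4 m/s) / [(2×1.60×10^-19 C)(6.23×10^-4 T)] = 1.24 m.

r ≈ 124 cm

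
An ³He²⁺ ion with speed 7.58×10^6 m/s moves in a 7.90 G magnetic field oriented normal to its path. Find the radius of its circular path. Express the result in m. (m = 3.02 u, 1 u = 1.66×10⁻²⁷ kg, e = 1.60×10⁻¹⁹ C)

r ≈ 150 m

The magnetic force provides the centripetal force: qvB = mv²/r, so r = mv/(qB).
r = (5.01×10^-27 kg)(7.58×10^6 m/s) / [(2×1.60×10^-19 C)(7.90×10^-4 T)] = 150 m.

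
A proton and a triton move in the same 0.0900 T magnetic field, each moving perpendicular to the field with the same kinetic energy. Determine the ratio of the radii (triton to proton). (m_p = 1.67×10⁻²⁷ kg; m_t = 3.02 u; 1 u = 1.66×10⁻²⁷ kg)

r = √(2mK)/(qB) ⇒ at equal K, r ∝ √m/q.
r_{triton}/r_{proton} = 1.73.

ratio ≈ 1.73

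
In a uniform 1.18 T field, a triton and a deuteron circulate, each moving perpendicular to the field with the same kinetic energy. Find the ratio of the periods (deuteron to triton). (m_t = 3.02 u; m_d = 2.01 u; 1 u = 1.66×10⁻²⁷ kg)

ratio ≈ 0.666

T = 2πm/(qB) is independent of speed, so T₂/T₁ = (m₂/q₂)/(m₁/q₁).
T_{deuteron}/T_{triton} = (3.34×10^-27/1e) / (5.01×10^-27/1e) = 0.666.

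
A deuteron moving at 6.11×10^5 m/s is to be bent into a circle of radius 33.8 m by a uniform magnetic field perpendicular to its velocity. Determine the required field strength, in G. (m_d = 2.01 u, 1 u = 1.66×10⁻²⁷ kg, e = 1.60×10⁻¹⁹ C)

B ≈ 3.77 G

qvB = mv²/r gives B = mv/(qr).
B = (3.34×10^-27)(6.11×10^5) / [(1×1.60×10^-19)(33.8)] = 3.77×10^-4 T.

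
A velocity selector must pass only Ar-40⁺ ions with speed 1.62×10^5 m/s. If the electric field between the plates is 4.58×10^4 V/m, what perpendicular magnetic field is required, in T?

qE = qvB ⇒ B = E/v = (4.58×10^4) / (1.62×10^5) = 0.283 T.

B ≈ 0.283 T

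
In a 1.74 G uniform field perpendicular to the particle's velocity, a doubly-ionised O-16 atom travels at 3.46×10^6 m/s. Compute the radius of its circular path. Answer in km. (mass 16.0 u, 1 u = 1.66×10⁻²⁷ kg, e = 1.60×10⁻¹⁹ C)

The magnetic force provides the centripetal force: qvB = mv²/r, so r = mv/(qB).
r = (2.66×10^-26 kg)(3.46×10^6 m/s) / [(2×1.60×10^-19 C)(1.74×10^-4 T)] = 1650 m.

r ≈ 1.65 km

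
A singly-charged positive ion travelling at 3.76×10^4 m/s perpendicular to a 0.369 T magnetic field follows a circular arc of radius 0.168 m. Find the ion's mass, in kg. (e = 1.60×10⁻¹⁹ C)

qvB = mv²/r ⇒ m = qBr/v.
m = (1×1.60×10^-19)(0.369)(0.168) / (3.76×10^4) = 2.64×10^-25 kg.

m ≈ 2.64×10^-25 kg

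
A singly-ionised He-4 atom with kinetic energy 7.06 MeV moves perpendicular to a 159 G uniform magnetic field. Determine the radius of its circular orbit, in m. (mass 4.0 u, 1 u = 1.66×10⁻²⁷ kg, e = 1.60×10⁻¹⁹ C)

Convert the energy: K = 7.06 MeV = 1.13×10^-12 J.
v = √(2K/m) = √(2·1.13×10^-12/6.64×10^-27) = 1.84×10^7 m/s.
r = mv/(qB) = (6.64×10^-27)(1.84×10^7) / [(1×1.60×10^-19)(0.0159)] = 48.1 m.

r ≈ 48.1 m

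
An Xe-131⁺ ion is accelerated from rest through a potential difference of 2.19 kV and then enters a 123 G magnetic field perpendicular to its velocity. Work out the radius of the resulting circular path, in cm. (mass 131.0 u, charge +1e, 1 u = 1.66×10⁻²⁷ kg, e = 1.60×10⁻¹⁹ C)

The kinetic energy gained is K = qV = (1×1.60×10^-19)(2190) = 3.50×10^-16 J.
v = √(2K/m) = 5.68×10^4 m/s.
r = mv/(qB) = (2.17×10^-25)(5.68×10^4) / [(1×1.60×10^-19)(0.0123)] = 6.27 m.

r ≈ 627 cm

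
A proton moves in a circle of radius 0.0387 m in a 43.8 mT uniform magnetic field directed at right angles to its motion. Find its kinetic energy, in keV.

v = qBr/m = (1×1.60×10^-19)(0.0438)(0.0387) / (1.67×10^-27) = 1.62×10^5 m/s.
K = ½mv² = 0.5·(1.67×10^-27)·(1.62×10^5)² = 2.20×10^-17 J = 0.138 keV.

K ≈ 0.138 keV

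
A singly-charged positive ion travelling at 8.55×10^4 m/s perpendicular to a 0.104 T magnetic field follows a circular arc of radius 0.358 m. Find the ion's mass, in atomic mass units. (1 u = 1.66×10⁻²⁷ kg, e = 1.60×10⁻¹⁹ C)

qvB = mv²/r ⇒ m = qBr/v.
m = (1×1.60×10^-19)(0.104)(0.358) / (8.55×10^4) = 6.97×10^-26 kg = 42.0 u.

m ≈ 42.0 u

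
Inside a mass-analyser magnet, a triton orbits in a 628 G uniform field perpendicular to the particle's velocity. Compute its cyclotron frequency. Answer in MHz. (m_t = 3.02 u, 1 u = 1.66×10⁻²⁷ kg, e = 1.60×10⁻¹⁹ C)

f = qB/(2πm) = (1×1.60×10^-19)(0.0628) / [2π(5.01×10^-27)] = 3.19×10^5 Hz.

f ≈ 0.319 MHz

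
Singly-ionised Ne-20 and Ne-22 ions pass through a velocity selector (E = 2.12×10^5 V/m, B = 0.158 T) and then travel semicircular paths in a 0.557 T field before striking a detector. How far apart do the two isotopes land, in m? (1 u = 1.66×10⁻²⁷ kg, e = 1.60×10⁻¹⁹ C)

Δd ≈ 0.1000 m

Both emerge at v = E/B₁ = 1.34×10^6 m/s.
r = mv/(qB₂), so r₁ = 0.4999 m and r₂ = 0.5498 m, giving Δr = 0.0500 m.
After a semicircle each ion lands a diameter 2r from the entry slit, so the separation is 2Δr = 0.1000 m.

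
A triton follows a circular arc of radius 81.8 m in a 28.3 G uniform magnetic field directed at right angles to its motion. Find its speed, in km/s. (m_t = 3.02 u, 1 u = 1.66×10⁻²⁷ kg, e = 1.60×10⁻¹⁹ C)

From qvB = mv²/r, v = qBr/m.
v = (1×1.60×10^-19)(2.83×10^-3)(81.8) / (5.01×10^-27) = 7.39×10^6 m/s.

v ≈ 7390 km/s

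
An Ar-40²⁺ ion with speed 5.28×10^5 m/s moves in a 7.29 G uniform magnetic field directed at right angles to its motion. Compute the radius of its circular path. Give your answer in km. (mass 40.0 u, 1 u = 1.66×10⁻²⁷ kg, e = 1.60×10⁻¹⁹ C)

r ≈ 0.150 km

The magnetic force provides the centripetal force: qvB = mv²/r, so r = mv/(qB).
r = (6.64×10^-26 kg)(5.28×10^5 m/s) / [(2×1.60×10^-19 C)(7.29×10^-4 T)] = 150 m.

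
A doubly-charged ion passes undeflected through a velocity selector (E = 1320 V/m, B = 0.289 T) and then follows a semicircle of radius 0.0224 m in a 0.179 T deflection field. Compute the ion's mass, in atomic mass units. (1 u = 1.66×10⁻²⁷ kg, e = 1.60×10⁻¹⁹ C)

m ≈ 169 u

v = E/B₁ = 4570 m/s.
From r = mv/(qB₂), m = qB₂r/v = (2×1.60×10^-19)(0.179)(0.0224) / (4570) = 2.81×10^-25 kg.
In atomic mass units: m = 2.81×10^-25 / 1.66×10^-27 = 169 u.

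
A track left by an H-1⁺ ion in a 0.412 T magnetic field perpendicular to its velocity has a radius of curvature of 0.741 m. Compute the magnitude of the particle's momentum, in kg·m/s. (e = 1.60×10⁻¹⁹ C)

p ≈ 4.88×10^-20 kg·m/s

Since qvB = mv²/r, the momentum p = mv = qBr.
p = (1×1.60×10^-19)(0.412)(0.741) = 4.88×10^-20 kg·m/s.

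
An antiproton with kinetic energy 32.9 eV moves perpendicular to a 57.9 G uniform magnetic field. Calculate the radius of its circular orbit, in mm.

Convert the energy: K = 32.9 eV = 5.26×10^-18 J.
v = √(2K/m) = √(2·5.26×10^-18/1.67×10^-27) = 7.94×10^4 m/s.
r = mv/(qB) = (1.67×10^-27)(7.94×10^4) / [(1×1.60×10^-19)(5.79×10^-3)] = 0.143 m.

r ≈ 143 mm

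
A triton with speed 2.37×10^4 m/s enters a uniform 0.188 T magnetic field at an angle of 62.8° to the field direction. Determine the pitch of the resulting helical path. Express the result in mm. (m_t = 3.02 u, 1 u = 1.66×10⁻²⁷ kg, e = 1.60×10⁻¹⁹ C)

The velocity component along B is v∥ = v cos62.8° = 1.08×10^4 m/s.
The cyclotron period T = 2πm/(qB) = 1.05×10^-6 s is set by m, q, B alone.
Pitch = v∥·T = (1.08×10^4)(1.05×10^-6) = 0.0113 m.

pitch ≈ 11.3 mm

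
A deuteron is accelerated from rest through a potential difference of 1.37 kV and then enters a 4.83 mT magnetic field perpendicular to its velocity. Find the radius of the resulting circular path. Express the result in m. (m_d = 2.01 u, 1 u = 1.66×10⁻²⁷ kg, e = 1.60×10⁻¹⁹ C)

r ≈ 1.57 m

The kinetic energy gained is K = qV = (1×1.60×10^-19)(1370) = 2.19×10^-16 J.
v = √(2K/m) = 3.62×10^5 m/s.
r = mv/(qB) = (3.34×10^-27)(3.62×10^5) / [(1×1.60×10^-19)(4.83×10^-3)] = 1.57 m.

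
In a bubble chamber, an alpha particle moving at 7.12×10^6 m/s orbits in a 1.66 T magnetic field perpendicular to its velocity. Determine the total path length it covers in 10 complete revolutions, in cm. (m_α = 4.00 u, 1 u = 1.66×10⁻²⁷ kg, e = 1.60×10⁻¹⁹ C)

r = mv/(qB) = 0.0890 m, so one revolution covers 2πr = 0.559 m.
In 10 revolutions: L = 10·2πr = 5.59 m.

L ≈ 559 cm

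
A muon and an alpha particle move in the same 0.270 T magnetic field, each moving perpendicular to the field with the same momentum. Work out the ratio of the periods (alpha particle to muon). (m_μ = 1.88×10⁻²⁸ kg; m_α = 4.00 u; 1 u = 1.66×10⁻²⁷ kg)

ratio ≈ 17.7

T = 2πm/(qB) is independent of speed, so T₂/T₁ = (m₂/q₂)/(m₁/q₁).
T_{alpha particle}/T_{muon} = (6.64×10^-27/2e) / (1.88×10^-28/1e) = 17.7.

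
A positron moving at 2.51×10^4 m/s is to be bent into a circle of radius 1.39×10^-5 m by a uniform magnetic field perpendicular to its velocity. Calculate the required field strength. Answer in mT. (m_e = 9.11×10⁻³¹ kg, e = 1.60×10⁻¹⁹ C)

qvB = mv²/r gives B = mv/(qr).
B = (9.11×10^-31)(2.51×10^4) / [(1×1.60×10^-19)(1.39×10^-5)] = 0.0103 T.

B ≈ 10.3 mT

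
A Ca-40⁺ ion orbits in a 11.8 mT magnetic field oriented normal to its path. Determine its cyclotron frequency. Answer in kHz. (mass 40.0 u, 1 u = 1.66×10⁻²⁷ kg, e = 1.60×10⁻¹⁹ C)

f ≈ 4.53 kHz

f = qB/(2πm) = (1×1.60×10^-19)(0.0118) / [2π(6.64×10^-26)] = 4530 Hz.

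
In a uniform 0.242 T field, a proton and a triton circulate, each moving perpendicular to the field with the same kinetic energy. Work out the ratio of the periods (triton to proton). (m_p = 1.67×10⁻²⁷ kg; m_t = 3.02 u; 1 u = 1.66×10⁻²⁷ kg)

T = 2πm/(qB) is independent of speed, so T₂/T₁ = (m₂/q₂)/(m₁/q₁).
T_{triton}/T_{proton} = (5.01×10^-27/1e) / (1.67×10^-27/1e) = 3.00.

ratio ≈ 3.00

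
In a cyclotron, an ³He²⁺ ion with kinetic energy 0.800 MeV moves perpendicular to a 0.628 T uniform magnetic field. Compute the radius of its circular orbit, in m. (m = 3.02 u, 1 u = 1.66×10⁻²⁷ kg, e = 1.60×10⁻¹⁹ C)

Convert the energy: K = 0.800 MeV = 1.28×10^-13 J.
v = √(2K/m) = √(2·1.28×10^-13/5.01×10^-27) = 7.15×10^6 m/s.
r = mv/(qB) = (5.01×10^-27)(7.15×10^6) / [(2×1.60×10^-19)(0.628)] = 0.178 m.

r ≈ 0.178 m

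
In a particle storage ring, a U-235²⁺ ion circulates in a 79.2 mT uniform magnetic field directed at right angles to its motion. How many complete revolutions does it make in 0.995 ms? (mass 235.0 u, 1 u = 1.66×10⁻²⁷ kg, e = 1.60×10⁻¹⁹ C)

T = 2πm/(qB) = 2π(3.901×10^-25) / [(2×1.60×10^-19)(0.0792)] = 9.6712×10^-5 s.
N = t/T = 9.95×10^-4 / 9.6712×10^-5 ≈ 10.29, so 10 complete revolutions.

N = 10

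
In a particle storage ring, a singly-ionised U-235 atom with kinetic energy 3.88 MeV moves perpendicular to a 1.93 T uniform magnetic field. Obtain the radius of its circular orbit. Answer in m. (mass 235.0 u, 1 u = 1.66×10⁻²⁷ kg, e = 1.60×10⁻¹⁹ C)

Convert the energy: K = 3.88 MeV = 6.21×10^-13 J.
v = √(2K/m) = √(2·6.21×10^-13/3.90×10^-25) = 1.78×10^6 m/s.
r = mv/(qB) = (3.90×10^-25)(1.78×10^6) / [(1×1.60×10^-19)(1.93)] = 2.25 m.

r ≈ 2.25 m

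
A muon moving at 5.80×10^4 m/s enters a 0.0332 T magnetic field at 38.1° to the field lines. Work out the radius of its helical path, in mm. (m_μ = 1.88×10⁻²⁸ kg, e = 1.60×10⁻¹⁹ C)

Only the perpendicular component v⊥ = v sin38.1° = 3.58×10^4 m/s is bent by the field.
r = m v⊥ /(qB) = (1.88×10^-28)(3.58×10^4) / [(1×1.60×10^-19)(0.0332)] = 1.27×10^-3 m.

r ≈ 1.27 mm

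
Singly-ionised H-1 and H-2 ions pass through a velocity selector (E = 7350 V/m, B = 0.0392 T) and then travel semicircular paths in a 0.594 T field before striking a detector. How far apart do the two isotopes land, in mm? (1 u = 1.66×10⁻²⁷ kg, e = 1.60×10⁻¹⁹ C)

Δd ≈ 6.55 mm

Both emerge at v = E/B₁ = 1.88×10^5 m/s.
r = mv/(qB₂), so r₁ = 3.27×10^-3 m and r₂ = 6.55×10^-3 m, giving Δr = 3.27×10^-3 m.
After a semicircle each ion lands a diameter 2r from the entry slit, so the separation is 2Δr = 6.55×10^-3 m.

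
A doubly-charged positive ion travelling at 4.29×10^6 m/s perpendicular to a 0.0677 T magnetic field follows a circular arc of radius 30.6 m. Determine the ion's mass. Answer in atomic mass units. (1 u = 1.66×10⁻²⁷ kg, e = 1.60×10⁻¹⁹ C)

qvB = mv²/r ⇒ m = qBr/v.
m = (2×1.60×10^-19)(0.0677)(30.6) / (4.29×10^6) = 1.55×10^-25 kg = 93.1 u.

m ≈ 93.1 u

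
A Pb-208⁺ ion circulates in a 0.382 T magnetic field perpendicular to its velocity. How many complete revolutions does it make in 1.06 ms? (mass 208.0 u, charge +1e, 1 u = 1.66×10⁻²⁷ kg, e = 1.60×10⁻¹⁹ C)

T = 2πm/(qB) = 2π(3.4528×10^-25) / [(1×1.60×10^-19)(0.382)] = 3.5495×10^-5 s.
N = t/T = 1.06×10^-3 / 3.5495×10^-5 ≈ 29.86, so 29 complete revolutions.

N = 29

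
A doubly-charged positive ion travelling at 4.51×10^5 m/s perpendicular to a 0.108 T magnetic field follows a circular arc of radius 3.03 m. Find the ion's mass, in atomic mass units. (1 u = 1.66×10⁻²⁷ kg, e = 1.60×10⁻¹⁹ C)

m ≈ 140 u

qvB = mv²/r ⇒ m = qBr/v.
m = (2×1.60×10^-19)(0.108)(3.03) / (4.51×10^5) = 2.32×10^-25 kg = 140 u.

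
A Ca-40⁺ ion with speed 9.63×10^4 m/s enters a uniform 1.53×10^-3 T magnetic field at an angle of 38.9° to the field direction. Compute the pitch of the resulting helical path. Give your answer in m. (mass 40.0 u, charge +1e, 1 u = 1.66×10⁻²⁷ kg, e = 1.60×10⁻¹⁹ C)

pitch ≈ 128 m

The velocity component along B is v∥ = v cos38.9° = 7.49×10^4 m/s.
The cyclotron period T = 2πm/(qB) = 1.70×10^-3 s is set by m, q, B alone.
Pitch = v∥·T = (7.49×10^4)(1.70×10^-3) = 128 m.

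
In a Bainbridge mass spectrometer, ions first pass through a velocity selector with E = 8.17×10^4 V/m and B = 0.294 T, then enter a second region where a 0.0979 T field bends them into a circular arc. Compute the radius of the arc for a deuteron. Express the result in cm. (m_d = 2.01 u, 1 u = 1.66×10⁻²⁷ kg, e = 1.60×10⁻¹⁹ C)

r ≈ 5.92 cm

The selector passes v = E/B = 8.17×10^4/0.294 = 2.78×10^5 m/s.
In the deflection region, r = mv/(qB₂) = (3.34×10^-27)(2.78×10^5) / [(1×1.60×10^-19)(0.0979)] = 0.0592 m.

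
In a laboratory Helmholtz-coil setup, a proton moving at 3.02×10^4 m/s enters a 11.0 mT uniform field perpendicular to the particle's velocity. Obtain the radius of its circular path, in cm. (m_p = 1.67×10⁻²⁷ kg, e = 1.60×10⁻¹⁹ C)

The magnetic force provides the centripetal force: qvB = mv²/r, so r = mv/(qB).
r = (1.67×10^-27 kg)(3.02×10^4 m/s) / [(1×1.60×10^-19 C)(0.0110 T)] = 0.0287 m.

r ≈ 2.87 cm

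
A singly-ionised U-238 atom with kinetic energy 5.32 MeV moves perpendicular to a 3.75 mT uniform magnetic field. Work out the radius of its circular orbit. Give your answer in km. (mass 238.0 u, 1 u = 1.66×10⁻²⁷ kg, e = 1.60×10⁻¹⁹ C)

Convert the energy: K = 5.32 MeV = 8.51×10^-13 J.
v = √(2K/m) = √(2·8.51×10^-13/3.95×10^-25) = 2.08×10^6 m/s.
r = mv/(qB) = (3.95×10^-25)(2.08×10^6) / [(1×1.60×10^-19)(3.75×10^-3)] = 1370 m.

r ≈ 1.37 km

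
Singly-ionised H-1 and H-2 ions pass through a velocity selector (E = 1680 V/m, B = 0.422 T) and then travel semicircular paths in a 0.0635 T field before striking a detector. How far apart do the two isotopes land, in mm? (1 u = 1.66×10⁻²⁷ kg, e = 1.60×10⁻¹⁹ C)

Δd ≈ 1.30 mm

Both emerge at v = E/B₁ = 3980 m/s.
r = mv/(qB₂), so r₁ = 6.504×10^-4 m and r₂ = 1.301×10^-3 m, giving Δr = 6.50×10^-4 m.
After a semicircle each ion lands a diameter 2r from the entry slit, so the separation is 2Δr = 1.30×10^-3 m.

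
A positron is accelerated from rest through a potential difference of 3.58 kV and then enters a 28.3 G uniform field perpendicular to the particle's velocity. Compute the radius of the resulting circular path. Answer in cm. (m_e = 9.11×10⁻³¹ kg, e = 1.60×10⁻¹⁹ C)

r ≈ 7.13 cm

The kinetic energy gained is K = qV = (1×1.60×10^-19)(3580) = 5.73×10^-16 J.
v = √(2K/m) = 3.55×10^7 m/s.
r = mv/(qB) = (9.11×10^-31)(3.55×10^7) / [(1×1.60×10^-19)(2.83×10^-3)] = 0.0713 m.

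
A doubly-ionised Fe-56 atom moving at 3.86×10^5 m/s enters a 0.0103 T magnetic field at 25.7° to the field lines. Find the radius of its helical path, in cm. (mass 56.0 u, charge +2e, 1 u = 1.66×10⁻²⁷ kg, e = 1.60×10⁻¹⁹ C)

Only the perpendicular component v⊥ = v sin25.7° = 1.67×10^5 m/s is bent by the field.
r = m v⊥ /(qB) = (9.30×10^-26)(1.67×10^5) / [(2×1.60×10^-19)(0.0103)] = 4.72 m.

r ≈ 472 cm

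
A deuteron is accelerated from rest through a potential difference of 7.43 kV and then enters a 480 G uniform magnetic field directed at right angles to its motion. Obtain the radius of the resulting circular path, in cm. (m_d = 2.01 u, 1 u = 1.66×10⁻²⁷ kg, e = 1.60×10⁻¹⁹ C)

r ≈ 36.7 cm

The kinetic energy gained is K = qV = (1×1.60×10^-19)(7430) = 1.19×10^-15 J.
v = √(2K/m) = 8.44×10^5 m/s.
r = mv/(qB) = (3.34×10^-27)(8.44×10^5) / [(1×1.60×10^-19)(0.0480)] = 0.367 m.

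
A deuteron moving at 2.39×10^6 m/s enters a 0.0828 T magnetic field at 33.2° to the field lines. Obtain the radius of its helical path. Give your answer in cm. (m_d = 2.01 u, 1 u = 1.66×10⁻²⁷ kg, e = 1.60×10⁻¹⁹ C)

r ≈ 33.0 cm

Only the perpendicular component v⊥ = v sin33.2° = 1.31×10^6 m/s is bent by the field.
r = m v⊥ /(qB) = (3.34×10^-27)(1.31×10^6) / [(1×1.60×10^-19)(0.0828)] = 0.330 m.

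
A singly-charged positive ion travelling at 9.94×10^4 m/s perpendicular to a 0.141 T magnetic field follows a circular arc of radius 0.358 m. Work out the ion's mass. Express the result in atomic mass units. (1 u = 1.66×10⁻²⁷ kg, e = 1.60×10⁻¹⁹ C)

m ≈ 48.9 u

qvB = mv²/r ⇒ m = qBr/v.
m = (1×1.60×10^-19)(0.141)(0.358) / (9.94×10^4) = 8.13×10^-26 kg = 48.9 u.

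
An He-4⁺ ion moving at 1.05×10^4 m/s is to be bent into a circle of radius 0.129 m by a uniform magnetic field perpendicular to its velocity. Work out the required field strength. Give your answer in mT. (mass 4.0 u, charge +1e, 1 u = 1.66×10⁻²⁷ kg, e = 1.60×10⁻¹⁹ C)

B ≈ 3.38 mT

qvB = mv²/r gives B = mv/(qr).
B = (6.64×10^-27)(1.05×10^4) / [(1×1.60×10^-19)(0.129)] = 3.38×10^-3 T.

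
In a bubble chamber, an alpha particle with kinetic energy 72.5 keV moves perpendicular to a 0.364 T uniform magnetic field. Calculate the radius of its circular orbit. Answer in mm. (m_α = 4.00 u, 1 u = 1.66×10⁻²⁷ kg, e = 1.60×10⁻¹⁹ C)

r ≈ 107 mm

Convert the energy: K = 72.5 keV = 1.16×10^-14 J.
v = √(2K/m) = √(2·1.16×10^-14/6.64×10^-27) = 1.87×10^6 m/s.
r = mv/(qB) = (6.64×10^-27)(1.87×10^6) / [(2×1.60×10^-19)(0.364)] = 0.107 m.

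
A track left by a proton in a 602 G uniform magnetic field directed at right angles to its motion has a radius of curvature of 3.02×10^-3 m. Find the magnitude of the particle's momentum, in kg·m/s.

Since qvB = mv²/r, the momentum p = mv = qBr.
p = (1×1.60×10^-19)(0.0602)(3.02×10^-3) = 2.91×10^-23 kg·m/s.

p ≈ 2.91×10^-23 kg·m/s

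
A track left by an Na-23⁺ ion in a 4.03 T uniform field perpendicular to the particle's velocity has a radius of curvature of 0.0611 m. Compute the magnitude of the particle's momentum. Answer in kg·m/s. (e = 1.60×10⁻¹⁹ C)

p ≈ 3.94×10^-20 kg·m/s

Since qvB = mv²/r, the momentum p = mv = qBr.
p = (1×1.60×10^-19)(4.03)(0.0611) = 3.94×10^-20 kg·m/s.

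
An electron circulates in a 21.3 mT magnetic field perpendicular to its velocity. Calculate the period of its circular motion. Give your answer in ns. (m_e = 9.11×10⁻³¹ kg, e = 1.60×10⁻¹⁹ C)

T ≈ 1.68 ns

The cyclotron period is independent of speed: T = 2πm/(qB).
T = 2π(9.11×10^-31) / [(1×1.60×10^-19)(0.0213)] = 1.68×10^-9 s.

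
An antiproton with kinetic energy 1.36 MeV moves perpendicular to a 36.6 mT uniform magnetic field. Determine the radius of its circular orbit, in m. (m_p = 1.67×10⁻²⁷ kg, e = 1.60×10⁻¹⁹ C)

Convert the energy: K = 1.36 MeV = 2.18×10^-13 J.
v = √(2K/m) = √(2·2.18×10^-13/1.67×10^-27) = 1.61×10^7 m/s.
r = mv/(qB) = (1.67×10^-27)(1.61×10^7) / [(1×1.60×10^-19)(0.0366)] = 4.60 m.

r ≈ 4.60 m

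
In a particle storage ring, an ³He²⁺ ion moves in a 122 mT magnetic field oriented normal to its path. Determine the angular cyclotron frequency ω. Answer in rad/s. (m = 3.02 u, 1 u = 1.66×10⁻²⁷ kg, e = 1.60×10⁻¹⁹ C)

ω = qB/m = (2×1.60×10^-19)(0.122) / (5.01×10^-27) = 7.79×10^6 rad/s.

ω ≈ 7.79×10^6 rad/s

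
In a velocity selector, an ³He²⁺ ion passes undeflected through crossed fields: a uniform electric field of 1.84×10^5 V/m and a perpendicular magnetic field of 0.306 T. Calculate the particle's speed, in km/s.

For zero net force, qE = qvB, so v = E/B.
v = (1.84×10^5) / (0.306) = 6.01×10^5 m/s.

v ≈ 601 km/s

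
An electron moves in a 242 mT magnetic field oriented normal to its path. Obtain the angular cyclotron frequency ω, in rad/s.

ω = qB/m = (1×1.60×10^-19)(0.242) / (9.11×10^-31) = 4.25×10^10 rad/s.

ω ≈ 4.25×10^10 rad/s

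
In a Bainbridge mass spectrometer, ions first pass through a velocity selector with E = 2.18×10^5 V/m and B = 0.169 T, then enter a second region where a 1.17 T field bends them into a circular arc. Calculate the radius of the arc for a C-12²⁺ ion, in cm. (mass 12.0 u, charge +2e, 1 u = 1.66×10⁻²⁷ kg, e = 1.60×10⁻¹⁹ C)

The selector passes v = E/B = 2.18×10^5/0.169 = 1.29×10^6 m/s.
In the deflection region, r = mv/(qB₂) = (1.99×10^-26)(1.29×10^6) / [(2×1.60×10^-19)(1.17)] = 0.0686 m.

r ≈ 6.86 cm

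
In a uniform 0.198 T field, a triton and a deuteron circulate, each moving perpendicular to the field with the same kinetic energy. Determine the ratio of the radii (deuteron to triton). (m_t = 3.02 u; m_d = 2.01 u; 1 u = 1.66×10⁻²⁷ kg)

ratio ≈ 0.816

r = √(2mK)/(qB) ⇒ at equal K, r ∝ √m/q.
r_{deuteron}/r_{triton} = 0.816.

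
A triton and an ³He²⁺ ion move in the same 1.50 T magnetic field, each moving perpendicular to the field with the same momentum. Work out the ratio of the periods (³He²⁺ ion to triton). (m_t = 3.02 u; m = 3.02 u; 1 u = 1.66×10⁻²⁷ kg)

T = 2πm/(qB) is independent of speed, so T₂/T₁ = (m₂/q₂)/(m₁/q₁).
T_{³He²⁺ ion}/T_{triton} = (5.01×10^-27/2e) / (5.01×10^-27/1e) = 0.500.

ratio ≈ 0.500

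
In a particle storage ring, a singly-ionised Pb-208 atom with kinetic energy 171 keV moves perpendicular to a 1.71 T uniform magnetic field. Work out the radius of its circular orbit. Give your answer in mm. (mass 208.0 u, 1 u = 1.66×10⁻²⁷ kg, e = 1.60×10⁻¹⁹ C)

Convert the energy: K = 171 keV = 2.74×10^-14 J.
v = √(2K/m) = √(2·2.74×10^-14/3.45×10^-25) = 3.98×10^5 m/s.
r = mv/(qB) = (3.45×10^-25)(3.98×10^5) / [(1×1.60×10^-19)(1.71)] = 0.502 m.

r ≈ 502 mm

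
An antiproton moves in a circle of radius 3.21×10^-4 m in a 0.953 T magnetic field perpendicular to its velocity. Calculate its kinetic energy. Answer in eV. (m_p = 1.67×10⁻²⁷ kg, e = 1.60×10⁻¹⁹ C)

K ≈ 4.48 eV

v = qBr/m = (1×1.60×10^-19)(0.953)(3.21×10^-4) / (1.67×10^-27) = 2.93×10^4 m/s.
K = ½mv² = 0.5·(1.67×10^-27)·(2.93×10^4)² = 7.17×10^-19 J = 4.48 eV.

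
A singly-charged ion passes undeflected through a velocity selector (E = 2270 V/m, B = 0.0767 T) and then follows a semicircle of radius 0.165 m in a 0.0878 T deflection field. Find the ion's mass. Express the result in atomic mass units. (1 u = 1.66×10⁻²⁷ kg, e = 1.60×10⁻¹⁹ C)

v = E/B₁ = 2.96×10^4 m/s.
From r = mv/(qB₂), m = qB₂r/v = (1×1.60×10^-19)(0.0878)(0.165) / (2.96×10^4) = 7.83×10^-26 kg.
In atomic mass units: m = 7.83×10^-26 / 1.66×10^-27 = 47.2 u.

m ≈ 47.2 u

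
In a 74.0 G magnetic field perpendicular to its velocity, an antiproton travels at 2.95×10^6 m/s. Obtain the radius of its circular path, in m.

The magnetic force provides the centripetal force: qvB = mv²/r, so r = mv/(qB).
r = (1.67×10^-27 kg)(2.95×10^6 m/s) / [(1×1.60×10^-19 C)(7.40×10^-3 T)] = 4.16 m.

r ≈ 4.16 m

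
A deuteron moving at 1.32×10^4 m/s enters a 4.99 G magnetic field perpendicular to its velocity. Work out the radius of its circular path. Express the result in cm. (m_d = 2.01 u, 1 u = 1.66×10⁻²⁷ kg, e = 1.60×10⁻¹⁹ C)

r ≈ 55.2 cm

The magnetic force provides the centripetal force: qvB = mv²/r, so r = mv/(qB).
r = (3.34×10^-27 kg)(1.32×10^4 m/s) / [(1×1.60×10^-19 C)(4.99×10^-4 T)] = 0.552 m.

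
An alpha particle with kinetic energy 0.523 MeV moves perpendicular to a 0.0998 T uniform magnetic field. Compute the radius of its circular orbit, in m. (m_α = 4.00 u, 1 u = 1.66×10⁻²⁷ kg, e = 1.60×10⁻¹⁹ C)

r ≈ 1.04 m

Convert the energy: K = 0.523 MeV = 8.37×10^-14 J.
v = √(2K/m) = √(2·8.37×10^-14/6.64×10^-27) = 5.02×10^6 m/s.
r = mv/(qB) = (6.64×10^-27)(5.02×10^6) / [(2×1.60×10^-19)(0.0998)] = 1.04 m.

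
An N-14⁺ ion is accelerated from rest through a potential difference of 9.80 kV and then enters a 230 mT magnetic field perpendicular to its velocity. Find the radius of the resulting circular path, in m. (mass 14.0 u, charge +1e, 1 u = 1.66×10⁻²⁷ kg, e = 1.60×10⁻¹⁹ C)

The kinetic energy gained is K = qV = (1×1.60×10^-19)(9800) = 1.57×10^-15 J.
v = √(2K/m) = 3.67×10^5 m/s.
r = mv/(qB) = (2.32×10^-26)(3.67×10^5) / [(1×1.60×10^-19)(0.230)] = 0.232 m.

r ≈ 0.232 m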